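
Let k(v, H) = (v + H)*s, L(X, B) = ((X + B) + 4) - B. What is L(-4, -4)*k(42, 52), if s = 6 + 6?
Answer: 0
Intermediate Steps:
s = 12
L(X, B) = 4 + X (L(X, B) = ((B + X) + 4) - B = (4 + B + X) - B = 4 + X)
k(v, H) = 12*H + 12*v (k(v, H) = (v + H)*12 = (H + v)*12 = 12*H + 12*v)
L(-4, -4)*k(42, 52) = (4 - 4)*(12*52 + 12*42) = 0*(624 + 504) = 0*1128 = 0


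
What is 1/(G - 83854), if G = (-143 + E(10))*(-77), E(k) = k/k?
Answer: -1/72920 ≈ -1.3714e-5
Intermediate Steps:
E(k) = 1
G = 10934 (G = (-143 + 1)*(-77) = -142*(-77) = 10934)
1/(G - 83854) = 1/(10934 - 83854) = 1/(-72920) = -1/72920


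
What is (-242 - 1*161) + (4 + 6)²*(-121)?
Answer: -12503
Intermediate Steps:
(-242 - 1*161) + (4 + 6)²*(-121) = (-242 - 161) + 10²*(-121) = -403 + 100*(-121) = -403 - 12100 = -12503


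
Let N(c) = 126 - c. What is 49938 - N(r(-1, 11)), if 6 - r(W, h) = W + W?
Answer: 49820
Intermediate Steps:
r(W, h) = 6 - 2*W (r(W, h) = 6 - (W + W) = 6 - 2*W)
49938 - N(r(-1, 11)) = 49938 - (126 - (6 - 2*(-1))) = 49938 - (126 - (6 + 2)) = 49938 - (126 - 1*8) = 49938 - (126 - 8) = 49938 - 1*118 = 49938 - 118 = 49820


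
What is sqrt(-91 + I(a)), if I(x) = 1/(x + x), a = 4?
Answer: I*sqrt(1454)/4 ≈ 9.5328*I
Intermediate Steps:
I(x) = 1/(2*x)
sqrt(-91 + I(a)) = sqrt(-91 + (1/2)/4) = sqrt(-91 + (1/2)*(1/4)) = sqrt(-91 + 1/8) = sqrt(-727/8) = I*sqrt(1454)/4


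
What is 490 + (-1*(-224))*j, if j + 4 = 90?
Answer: 19754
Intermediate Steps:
j = 86 (j = -4 + 90 = 86)
490 + (-1*(-224))*j = 490 - 1*(-224)*86 = 490 + 224*86 = 490 + 19264 = 19754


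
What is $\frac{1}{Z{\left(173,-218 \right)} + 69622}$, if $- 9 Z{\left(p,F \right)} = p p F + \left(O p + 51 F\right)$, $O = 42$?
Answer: $\frac{9}{7154972} \approx 1.2579 \cdot 10^{-6}$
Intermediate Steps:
$Z{\left(p,F \right)} = - \frac{17 F}{3} - \frac{14 p}{3} - \frac{F p^{2}}{9}$ ($Z{\left(p,F \right)} = - \frac{p p F + \left(42 p + 51 F\right)}{9} = - \frac{p^{2} F + \left(42 p + 51 F\right)}{9} = - \frac{F p^{2} + \left(42 p + 51 F\right)}{9} = - \frac{42 p + 51 F + F p^{2}}{9} = - \frac{17 F}{3} - \frac{14 p}{3} - \frac{F p^{2}}{9}$)
$\frac{1}{Z{\left(173,-218 \right)} + 69622} = \frac{1}{\left(\left(- \frac{17}{3}\right) \left(-218\right) - \frac{2422}{3} - - \frac{218 \cdot 173^{2}}{9}\right) + 69622} = \frac{1}{\left(\frac{3706}{3} - \frac{2422}{3} - \left(- \frac{218}{9}\right) 29929\right) + 69622} = \frac{1}{\left(\frac{3706}{3} - \frac{2422}{3} + \frac{6524522}{9}\right) + 69622} = \frac{1}{\frac{6528374}{9} + 69622} = \frac{1}{\frac{7154972}{9}} = \frac{9}{7154972}$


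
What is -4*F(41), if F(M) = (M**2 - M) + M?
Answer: -6724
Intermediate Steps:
F(M) = M**2
-4*F(41) = -4*41**2 = -4*1681 = -6724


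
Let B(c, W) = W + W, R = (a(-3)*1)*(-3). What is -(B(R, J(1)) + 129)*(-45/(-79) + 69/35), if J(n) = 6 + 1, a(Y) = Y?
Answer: -1004718/2765 ≈ -363.37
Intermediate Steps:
J(n) = 7
R = 9 (R = -3*1*(-3) = -3*(-3) = 9)
B(c, W) = 2*W
-(B(R, J(1)) + 129)*(-45/(-79) + 69/35) = -(2*7 + 129)*(-45/(-79) + 69/35) = -(14 + 129)*(-45*(-1/79) + 69*(1/35)) = -143*(45/79 + 69/35) = -143*7026/2765 = -1*1004718/2765 = -1004718/2765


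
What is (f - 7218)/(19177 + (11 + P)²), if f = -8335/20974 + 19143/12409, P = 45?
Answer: -35439708557/109572140086 ≈ -0.32344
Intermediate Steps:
f = 298076267/260266366 (f = -8335*1/20974 + 19143*(1/12409) = -8335/20974 + 19143/12409 = 298076267/260266366 ≈ 1.1453)
(f - 7218)/(19177 + (11 + P)²) = (298076267/260266366 - 7218)/(19177 + (11 + 45)²) = -1878304553521/(260266366*(19177 + 56²)) = -1878304553521/(260266366*(19177 + 3136)) = -1878304553521/260266366/22313 = -1878304553521/260266366*1/22313 = -35439708557/109572140086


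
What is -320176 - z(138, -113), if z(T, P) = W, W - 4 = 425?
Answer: -320605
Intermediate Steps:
W = 429 (W = 4 + 425 = 429)
z(T, P) = 429
-320176 - z(138, -113) = -320176 - 1*429 = -320176 - 429 = -320605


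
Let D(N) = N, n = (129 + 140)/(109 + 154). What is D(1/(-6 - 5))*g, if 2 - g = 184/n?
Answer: 47854/2959 ≈ 16.172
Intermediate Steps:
n = 269/263 ≈ 1.0228
g = -47854/269 (g = 2 - 184/269/263 = 2 - 184*263/269 = 2 - 1*48392/269 = 2 - 48392/269 = -47854/269 ≈ -177.90)
D(1/(-6 - 5))*g = -47854/269/(-6 - 5) = -47854/269/(-11) = -1/11*(-47854/269) = 47854/2959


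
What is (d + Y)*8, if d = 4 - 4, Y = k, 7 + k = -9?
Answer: -128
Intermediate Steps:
k = -16 (k = -7 - 9 = -16)
Y = -16
d = 0
(d + Y)*8 = (0 - 16)*8 = -16*8 = -128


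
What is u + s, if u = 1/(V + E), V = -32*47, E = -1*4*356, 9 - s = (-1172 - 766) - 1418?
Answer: 9852719/2928 ≈ 3365.0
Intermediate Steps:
s = 3365 (s = 9 - ((-1172 - 766) - 1418) = 9 - (-1938 - 1418) = 9 - 1*(-3356) = 9 + 3356 = 3365)
E = -1424 (E = -4*356 = -1424)
V = -1504
u = -1/2928 (u = 1/(-1504 - 1424) = 1/(-2928) = -1/2928 ≈ -0.00034153)
u + s = -1/2928 + 3365 = 9852719/2928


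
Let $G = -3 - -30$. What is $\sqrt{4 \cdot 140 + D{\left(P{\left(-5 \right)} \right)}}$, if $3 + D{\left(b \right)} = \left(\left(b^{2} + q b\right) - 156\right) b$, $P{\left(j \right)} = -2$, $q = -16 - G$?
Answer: $\sqrt{689} \approx 26.249$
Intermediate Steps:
$G = 27$ ($G = -3 + 30 = 27$)
$q = -43$ ($q = -16 - 27 = -43$)
$D{\left(b \right)} = -3 + b \left(-156 + b^{2} - 43 b\right)$ ($D{\left(b \right)} = -3 + \left(\left(b^{2} - 43 b\right) - 156\right) b = -3 + \left(-156 + b^{2} - 43 b\right) b = -3 + b \left(-156 + b^{2} - 43 b\right)$)
$\sqrt{4 \cdot 140 + D{\left(P{\left(-5 \right)} \right)}} = \sqrt{4 \cdot 140 - \left(-309 + 8 + 172\right)} = \sqrt{560 - -129} = \sqrt{560 + 129} = \sqrt{689}$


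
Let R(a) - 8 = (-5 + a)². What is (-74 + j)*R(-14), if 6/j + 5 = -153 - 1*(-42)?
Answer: -1584855/58 ≈ -27325.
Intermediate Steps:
R(a) = 8 + (-5 + a)²
j = -3/58 (j = 6/(-5 + (-153 - 1*(-42))) = 6/(-5 + (-153 + 42)) = 6/(-5 - 111) = 6/(-116) = 6*(-1/116) = -3/58 ≈ -0.051724)
(-74 + j)*R(-14) = (-74 - 3/58)*(8 + (-5 - 14)²) = -4295*(8 + (-19)²)/58 = -4295*(8 + 361)/58 = -4295/58*369 = -1584855/58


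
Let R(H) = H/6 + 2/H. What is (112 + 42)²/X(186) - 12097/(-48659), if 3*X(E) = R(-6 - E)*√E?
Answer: 12097/48659 - 162624*√186/13609 ≈ -162.72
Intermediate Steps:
R(H) = 2/H + H/6 (R(H) = H*(⅙) + 2/H = H/6 + 2/H = 2/H + H/6)
X(E) = √E*(-1 + 2/(-6 - E) - E/6)/3 (X(E) = ((2/(-6 - E) + (-6 - E)/6)*√E)/3 = ((2/(-6 - E) + (-1 - E/6))*√E)/3 = ((-1 + 2/(-6 - E) - E/6)*√E)/3 = (√E*(-1 + 2/(-6 - E) - E/6))/3 = √E*(-1 + 2/(-6 - E) - E/6)/3)
(112 + 42)²/X(186) - 12097/(-48659) = (112 + 42)²/((√186*(-12 - (6 + 186)²)/(18*(6 + 186)))) - 12097/(-48659) = 154²/(((1/18)*√186*(-12 - 1*192²)/192)) - 12097*(-1/48659) = 23716/(((1/18)*√186*(1/192)*(-12 - 1*36864))) + 12097/48659 = 23716/(((1/18)*√186*(1/192)*(-12 - 36864))) + 12097/48659 = 23716/(((1/18)*√186*(1/192)*(-36876))) + 12097/48659 = 23716/((-3073*√186/288)) + 12097/48659 = 23716*(-48*√186/95263) + 12097/48659 = -162624*√186/13609 + 12097/48659 = 12097/48659 - 162624*√186/13609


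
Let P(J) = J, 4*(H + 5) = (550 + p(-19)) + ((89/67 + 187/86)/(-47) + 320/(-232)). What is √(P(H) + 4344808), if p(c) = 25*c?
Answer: √1071939163903116994330/15707212 ≈ 2084.4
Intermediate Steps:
H = 420530463/31414424 (H = -5 + ((550 + 25*(-19)) + ((89/67 + 187/86)/(-47) + 320/(-232)))/4 = -5 + ((550 - 475) + ((89*(1/67) + 187*(1/86))*(-1/47) + 320*(-1/232)))/4 = -5 + (75 + ((89/67 + 187/86)*(-1/47) - 40/29))/4 = -5 + (75 + ((20183/5762)*(-1/47) - 40/29))/4 = -5 + (75 + (-20183/270814 - 40/29))/4 = -5 + (75 - 11417867/7853606)/4 = -5 + (¼)*(577602583/7853606) = -5 + 577602583/31414424 = 420530463/31414424 ≈ 13.387)
√(P(H) + 4344808) = √(420530463/31414424 + 4344808) = √(136490061241055/31414424) = √1071939163903116994330/15707212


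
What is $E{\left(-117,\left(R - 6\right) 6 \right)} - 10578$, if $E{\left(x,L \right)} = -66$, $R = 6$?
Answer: $-10644$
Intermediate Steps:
$E{\left(-117,\left(R - 6\right) 6 \right)} - 10578 = -66 - 10578 = -10644$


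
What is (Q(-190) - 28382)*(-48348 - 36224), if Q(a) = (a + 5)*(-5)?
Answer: 2322093404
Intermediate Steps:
Q(a) = -25 - 5*a (Q(a) = (5 + a)*(-5) = -25 - 5*a)
(Q(-190) - 28382)*(-48348 - 36224) = ((-25 - 5*(-190)) - 28382)*(-48348 - 36224) = ((-25 + 950) - 28382)*(-84572) = (925 - 28382)*(-84572) = -27457*(-84572) = 2322093404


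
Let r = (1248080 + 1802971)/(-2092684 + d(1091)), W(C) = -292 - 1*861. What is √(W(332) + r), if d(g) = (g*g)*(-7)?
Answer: I*√125332176929844754/10424651 ≈ 33.96*I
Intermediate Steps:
d(g) = -7*g² (d(g) = g²*(-7) = -7*g²)
W(C) = -1153 (W(C) = -292 - 861 = -1153)
r = -3051051/10424651 (r = (1248080 + 1802971)/(-2092684 - 7*1091²) = 3051051/(-2092684 - 7*1190281) = 3051051/(-2092684 - 8331967) = 3051051/(-10424651) = 3051051*(-1/10424651) = -3051051/10424651 ≈ -0.29268)
√(W(332) + r) = √(-1153 - 3051051/10424651) = √(-12022673654/10424651) = I*√125332176929844754/10424651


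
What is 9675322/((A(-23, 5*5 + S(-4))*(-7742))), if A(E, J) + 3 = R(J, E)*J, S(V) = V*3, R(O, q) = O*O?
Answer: -4837661/8492974 ≈ -0.56961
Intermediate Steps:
R(O, q) = O**2
S(V) = 3*V
A(E, J) = -3 + J**3 (A(E, J) = -3 + J**2*J = -3 + J**3)
9675322/((A(-23, 5*5 + S(-4))*(-7742))) = 9675322/(((-3 + (5*5 + 3*(-4))**3)*(-7742))) = 9675322/(((-3 + (25 - 12)**3)*(-7742))) = 9675322/(((-3 + 13**3)*(-7742))) = 9675322/(((-3 + 2197)*(-7742))) = 9675322/((2194*(-7742))) = 9675322/(-16985948) = 9675322*(-1/16985948) = -4837661/8492974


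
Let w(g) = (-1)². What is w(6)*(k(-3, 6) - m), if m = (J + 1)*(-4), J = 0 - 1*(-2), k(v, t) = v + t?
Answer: 15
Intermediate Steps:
k(v, t) = t + v
w(g) = 1
J = 2 (J = 0 + 2 = 2)
m = -12 (m = (2 + 1)*(-4) = 3*(-4) = -12)
w(6)*(k(-3, 6) - m) = 1*((6 - 3) - 1*(-12)) = 1*(3 + 12) = 1*15 = 15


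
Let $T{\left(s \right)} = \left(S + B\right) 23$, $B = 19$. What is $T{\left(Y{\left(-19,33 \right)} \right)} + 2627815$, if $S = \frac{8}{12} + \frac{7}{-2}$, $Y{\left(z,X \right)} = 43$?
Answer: $\frac{15769121}{6} \approx 2.6282 \cdot 10^{6}$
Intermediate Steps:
$S = - \frac{17}{6}$ ($S = 8 \cdot \frac{1}{12} + 7 \left(- \frac{1}{2}\right) = \frac{2}{3} - \frac{7}{2} = - \frac{17}{6} \approx -2.8333$)
$T{\left(s \right)} = \frac{2231}{6}$ ($T{\left(s \right)} = \left(- \frac{17}{6} + 19\right) 23 = \frac{97}{6} \cdot 23 = \frac{2231}{6}$)
$T{\left(Y{\left(-19,33 \right)} \right)} + 2627815 = \frac{2231}{6} + 2627815 = \frac{15769121}{6}$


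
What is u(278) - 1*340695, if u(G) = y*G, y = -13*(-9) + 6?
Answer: -306501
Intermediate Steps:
y = 123 (y = 117 + 6 = 123)
u(G) = 123*G
u(278) - 1*340695 = 123*278 - 1*340695 = 34194 - 340695 = -306501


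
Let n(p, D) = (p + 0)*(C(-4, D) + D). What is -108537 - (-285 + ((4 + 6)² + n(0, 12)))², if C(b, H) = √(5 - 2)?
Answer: -142762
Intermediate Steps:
C(b, H) = √3
n(p, D) = p*(D + √3) (n(p, D) = (p + 0)*(√3 + D) = p*(D + √3))
-108537 - (-285 + ((4 + 6)² + n(0, 12)))² = -108537 - (-285 + ((4 + 6)² + 0*(12 + √3)))² = -108537 - (-285 + (10² + 0))² = -108537 - (-285 + (100 + 0))² = -108537 - (-285 + 100)² = -108537 - 1*(-185)² = -108537 - 1*34225 = -108537 - 34225 = -142762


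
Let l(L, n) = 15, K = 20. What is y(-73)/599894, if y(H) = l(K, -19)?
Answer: 15/599894 ≈ 2.5004e-5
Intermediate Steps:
y(H) = 15
y(-73)/599894 = 15/599894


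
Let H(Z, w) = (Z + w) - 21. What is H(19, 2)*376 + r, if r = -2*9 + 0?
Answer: -18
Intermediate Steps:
r = -18 (r = -18 + 0 = -18)
H(Z, w) = -21 + Z + w
H(19, 2)*376 + r = (-21 + 19 + 2)*376 - 18 = 0*376 - 18 = 0 - 18 = -18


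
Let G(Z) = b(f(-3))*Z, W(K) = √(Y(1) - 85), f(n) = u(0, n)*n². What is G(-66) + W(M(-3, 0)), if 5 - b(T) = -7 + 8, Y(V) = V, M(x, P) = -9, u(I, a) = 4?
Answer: -264 + 2*I*√21 ≈ -264.0 + 9.1651*I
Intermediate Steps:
f(n) = 4*n²
b(T) = 4 (b(T) = 5 - (-7 + 8) = 5 - 1*1 = 5 - 1 = 4)
W(K) = 2*I*√21 (W(K) = √(1 - 85) = √(-84) = 2*I*√21)
G(Z) = 4*Z
G(-66) + W(M(-3, 0)) = 4*(-66) + 2*I*√21 = -264 + 2*I*√21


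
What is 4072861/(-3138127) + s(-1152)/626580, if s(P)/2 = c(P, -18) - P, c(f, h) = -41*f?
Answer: -62452860329/54619100435 ≈ -1.1434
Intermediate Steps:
s(P) = -84*P (s(P) = 2*(-41*P - P) = 2*(-42*P) = -84*P)
4072861/(-3138127) + s(-1152)/626580 = 4072861/(-3138127) - 84*(-1152)/626580 = 4072861*(-1/3138127) + 96768*(1/626580) = -4072861/3138127 + 2688/17405 = -62452860329/54619100435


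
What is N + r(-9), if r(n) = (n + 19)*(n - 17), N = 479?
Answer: 219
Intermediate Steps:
r(n) = (-17 + n)*(19 + n) (r(n) = (19 + n)*(-17 + n) = (-17 + n)*(19 + n))
N + r(-9) = 479 + (-323 + (-9)² + 2*(-9)) = 479 + (-323 + 81 - 18) = 479 - 260 = 219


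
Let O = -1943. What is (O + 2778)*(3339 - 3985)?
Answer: -539410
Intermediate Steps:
(O + 2778)*(3339 - 3985) = (-1943 + 2778)*(3339 - 3985) = 835*(-646) = -539410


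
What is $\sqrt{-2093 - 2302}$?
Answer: $i \sqrt{4395} \approx 66.295 i$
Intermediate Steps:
$\sqrt{-2093 - 2302} = \sqrt{-4395} = i \sqrt{4395}$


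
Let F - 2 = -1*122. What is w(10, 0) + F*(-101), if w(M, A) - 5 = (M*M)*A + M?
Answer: 12135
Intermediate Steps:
w(M, A) = 5 + M + A*M² (w(M, A) = 5 + ((M*M)*A + M) = 5 + (M²*A + M) = 5 + (A*M² + M) = 5 + (M + A*M²) = 5 + M + A*M²)
F = -120 (F = 2 - 1*122 = 2 - 122 = -120)
w(10, 0) + F*(-101) = (5 + 10 + 0*10²) - 120*(-101) = (5 + 10 + 0*100) + 12120 = (5 + 10 + 0) + 12120 = 15 + 12120 = 12135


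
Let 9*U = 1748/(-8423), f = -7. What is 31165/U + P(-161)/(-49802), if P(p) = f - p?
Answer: -2557793000837/1892476 ≈ -1.3516e+6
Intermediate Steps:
U = -1748/75807 (U = (1748/(-8423))/9 = (1748*(-1/8423))/9 = (1/9)*(-1748/8423) = -1748/75807 ≈ -0.023059)
P(p) = -7 - p
31165/U + P(-161)/(-49802) = 31165/(-1748/75807) + (-7 - 1*(-161))/(-49802) = 31165*(-75807/1748) + (-7 + 161)*(-1/49802) = -102718485/76 + 154*(-1/49802) = -102718485/76 - 77/24901 = -2557793000837/1892476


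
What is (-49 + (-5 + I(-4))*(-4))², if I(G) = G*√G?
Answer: (29 - 32*I)² ≈ -183.0 - 1856.0*I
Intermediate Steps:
I(G) = G^(3/2)
(-49 + (-5 + I(-4))*(-4))² = (-49 + (-5 + (-4)^(3/2))*(-4))² = (-49 + (-5 - 8*I)*(-4))² = (-49 + (20 + 32*I))² = (-29 + 32*I)²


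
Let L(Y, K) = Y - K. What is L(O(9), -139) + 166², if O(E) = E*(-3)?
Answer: 27668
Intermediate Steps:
O(E) = -3*E
L(O(9), -139) + 166² = (-3*9 - 1*(-139)) + 166² = (-27 + 139) + 27556 = 112 + 27556 = 27668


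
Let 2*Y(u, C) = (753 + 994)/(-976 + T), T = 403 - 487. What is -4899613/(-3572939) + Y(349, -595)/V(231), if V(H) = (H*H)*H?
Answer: 128036430401843527/93367859442275880 ≈ 1.3713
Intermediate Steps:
T = -84
V(H) = H**3 (V(H) = H**2*H = H**3)
Y(u, C) = -1747/2120 (Y(u, C) = ((753 + 994)/(-976 - 84))/2 = (1747/(-1060))/2 = (1747*(-1/1060))/2 = (1/2)*(-1747/1060) = -1747/2120)
-4899613/(-3572939) + Y(349, -595)/V(231) = -4899613/(-3572939) - 1747/(2120*(231**3)) = -4899613*(-1/3572939) - 1747/2120/12326391 = 4899613/3572939 - 1747/2120*1/12326391 = 4899613/3572939 - 1747/26131948920 = 128036430401843527/93367859442275880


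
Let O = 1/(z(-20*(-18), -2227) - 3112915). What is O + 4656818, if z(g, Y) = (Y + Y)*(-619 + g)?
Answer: 9124238555121/1959329 ≈ 4.6568e+6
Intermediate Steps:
z(g, Y) = 2*Y*(-619 + g) (z(g, Y) = (2*Y)*(-619 + g) = 2*Y*(-619 + g))
O = -1/1959329 (O = 1/(2*(-2227)*(-619 - 20*(-18)) - 3112915) = 1/(2*(-2227)*(-619 + 360) - 3112915) = 1/(2*(-2227)*(-259) - 3112915) = 1/(1153586 - 3112915) = 1/(-1959329) = -1/1959329 ≈ -5.1038e-7)
O + 4656818 = -1/1959329 + 4656818 = 9124238555121/1959329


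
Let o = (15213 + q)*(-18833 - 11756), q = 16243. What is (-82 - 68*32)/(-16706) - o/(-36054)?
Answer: -4018639622093/150579531 ≈ -26688.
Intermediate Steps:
o = -962207584 (o = (15213 + 16243)*(-18833 - 11756) = 31456*(-30589) = -962207584)
(-82 - 68*32)/(-16706) - o/(-36054) = (-82 - 68*32)/(-16706) - 1*(-962207584)/(-36054) = (-82 - 2176)*(-1/16706) + 962207584*(-1/36054) = -2258*(-1/16706) - 481103792/18027 = 1129/8353 - 481103792/18027 = -4018639622093/150579531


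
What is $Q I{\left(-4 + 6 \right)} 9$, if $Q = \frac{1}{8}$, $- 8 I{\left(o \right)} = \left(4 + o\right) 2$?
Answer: $- \frac{27}{16} \approx -1.6875$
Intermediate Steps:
$I{\left(o \right)} = -1 - \frac{o}{4}$ ($I{\left(o \right)} = - \frac{\left(4 + o\right) 2}{8} = - \frac{8 + 2 o}{8} = -1 - \frac{o}{4}$)
$Q = \frac{1}{8} \approx 0.125$
$Q I{\left(-4 + 6 \right)} 9 = \frac{-1 - \frac{-4 + 6}{4}}{8} \cdot 9 = \frac{-1 - \frac{1}{2}}{8} \cdot 9 = \frac{1}{8} \left(- \frac{3}{2}\right) 9 = \left(- \frac{3}{16}\right) 9 = - \frac{27}{16}$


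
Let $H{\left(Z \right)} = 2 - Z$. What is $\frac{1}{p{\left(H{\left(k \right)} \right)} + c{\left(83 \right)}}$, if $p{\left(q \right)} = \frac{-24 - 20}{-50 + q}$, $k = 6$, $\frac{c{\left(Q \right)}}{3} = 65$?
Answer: $\frac{27}{5287} \approx 0.0051069$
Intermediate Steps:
$c{\left(Q \right)} = 195$ ($c{\left(Q \right)} = 3 \cdot 65 = 195$)
$p{\left(q \right)} = - \frac{44}{-50 + q}$
$\frac{1}{p{\left(H{\left(k \right)} \right)} + c{\left(83 \right)}} = \frac{1}{- \frac{44}{-50 + \left(2 - 6\right)} + 195} = \frac{1}{- \frac{44}{-50 - 4} + 195} = \frac{1}{- \frac{44}{-54} + 195} = \frac{1}{\left(-44\right) \left(- \frac{1}{54}\right) + 195} = \frac{1}{\frac{22}{27} + 195} = \frac{1}{\frac{5287}{27}} = \frac{27}{5287}$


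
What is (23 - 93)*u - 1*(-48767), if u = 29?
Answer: 46737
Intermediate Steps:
(23 - 93)*u - 1*(-48767) = (23 - 93)*29 - 1*(-48767) = -70*29 + 48767 = -2030 + 48767 = 46737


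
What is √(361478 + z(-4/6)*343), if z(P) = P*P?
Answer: √3254674/3 ≈ 601.36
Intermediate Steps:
z(P) = P²
√(361478 + z(-4/6)*343) = √(361478 + (-4/6)²*343) = √(361478 + (-4*⅙)²*343) = √(361478 + (-⅔)²*343) = √(361478 + (4/9)*343) = √(361478 + 1372/9) = √(3254674/9) = √3254674/3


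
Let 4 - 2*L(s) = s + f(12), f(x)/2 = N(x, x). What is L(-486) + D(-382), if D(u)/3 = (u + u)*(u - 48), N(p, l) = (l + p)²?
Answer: 985229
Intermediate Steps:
f(x) = 8*x² (f(x) = 2*(x + x)² = 2*(2*x)² = 2*(4*x²) = 8*x²)
D(u) = 6*u*(-48 + u) (D(u) = 3*((u + u)*(u - 48)) = 3*((2*u)*(-48 + u)) = 3*(2*u*(-48 + u)) = 6*u*(-48 + u))
L(s) = -574 - s/2 (L(s) = 2 - (s + 8*12²)/2 = 2 - (s + 8*144)/2 = 2 - (s + 1152)/2 = 2 - (1152 + s)/2 = 2 + (-576 - s/2) = -574 - s/2)
L(-486) + D(-382) = (-574 - ½*(-486)) + 6*(-382)*(-48 - 382) = (-574 + 243) + 6*(-382)*(-430) = -331 + 985560 = 985229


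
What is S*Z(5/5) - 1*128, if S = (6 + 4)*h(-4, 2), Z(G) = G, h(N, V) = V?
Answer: -108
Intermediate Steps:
S = 20 (S = (6 + 4)*2 = 10*2 = 20)
S*Z(5/5) - 1*128 = 20*(5/5) - 1*128 = 20*(5*(1/5)) - 128 = 20*1 - 128 = 20 - 128 = -108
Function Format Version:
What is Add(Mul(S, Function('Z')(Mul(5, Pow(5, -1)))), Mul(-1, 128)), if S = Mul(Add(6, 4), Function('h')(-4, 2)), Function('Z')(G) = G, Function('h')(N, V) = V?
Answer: -108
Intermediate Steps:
S = 20 (S = Mul(Add(6, 4), 2) = Mul(10, 2) = 20)
Add(Mul(S, Function('Z')(Mul(5, Pow(5, -1)))), Mul(-1, 128)) = Add(Mul(20, Mul(5, Pow(5, -1))), Mul(-1, 128)) = Add(Mul(20, Mul(5, Rational(1, 5))), -128) = Add(Mul(20, 1), -128) = Add(20, -128) = -108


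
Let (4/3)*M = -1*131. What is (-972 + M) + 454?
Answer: -2465/4 ≈ -616.25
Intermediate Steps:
M = -393/4 (M = 3*(-1*131)/4 = (¾)*(-131) = -393/4 ≈ -98.250)
(-972 + M) + 454 = (-972 - 393/4) + 454 = -4281/4 + 454 = -2465/4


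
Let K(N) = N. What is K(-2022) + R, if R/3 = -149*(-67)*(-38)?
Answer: -1140084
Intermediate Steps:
R = -1138062 (R = 3*(-149*(-67)*(-38)) = 3*(9983*(-38)) = 3*(-379354) = -1138062)
K(-2022) + R = -2022 - 1138062 = -1140084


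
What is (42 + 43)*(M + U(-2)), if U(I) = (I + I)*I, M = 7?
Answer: 1275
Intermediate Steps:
U(I) = 2*I² (U(I) = (2*I)*I = 2*I²)
(42 + 43)*(M + U(-2)) = (42 + 43)*(7 + 2*(-2)²) = 85*(7 + 2*4) = 85*(7 + 8) = 85*15 = 1275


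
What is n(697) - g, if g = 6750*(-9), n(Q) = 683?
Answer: 61433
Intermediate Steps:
g = -60750
n(697) - g = 683 - 1*(-60750) = 683 + 60750 = 61433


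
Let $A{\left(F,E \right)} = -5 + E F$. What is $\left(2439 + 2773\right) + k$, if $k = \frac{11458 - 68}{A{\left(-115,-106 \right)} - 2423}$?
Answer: $\frac{25445467}{4881} \approx 5213.2$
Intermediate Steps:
$k = \frac{5695}{4881}$ ($k = \frac{11458 - 68}{\left(-5 - -12190\right) - 2423} = \frac{11390}{\left(-5 + 12190\right) - 2423} = \frac{11390}{12185 - 2423} = \frac{11390}{9762} = 11390 \cdot \frac{1}{9762} = \frac{5695}{4881} \approx 1.1668$)
$\left(2439 + 2773\right) + k = \left(2439 + 2773\right) + \frac{5695}{4881} = 5212 + \frac{5695}{4881} = \frac{25445467}{4881}$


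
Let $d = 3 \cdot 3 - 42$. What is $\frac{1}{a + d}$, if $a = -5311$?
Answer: $- \frac{1}{5344} \approx -0.00018713$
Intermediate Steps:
$d = -33$ ($d = 9 - 42 = -33$)
$\frac{1}{a + d} = \frac{1}{-5311 - 33} = \frac{1}{-5344} = - \frac{1}{5344}$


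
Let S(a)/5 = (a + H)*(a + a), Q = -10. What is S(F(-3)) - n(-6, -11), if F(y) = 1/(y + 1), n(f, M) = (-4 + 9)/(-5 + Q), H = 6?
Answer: -163/6 ≈ -27.167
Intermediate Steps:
n(f, M) = -⅓ (n(f, M) = (-4 + 9)/(-5 - 10) = 5/(-15) = 5*(-1/15) = -⅓)
F(y) = 1/(1 + y)
S(a) = 10*a*(6 + a) (S(a) = 5*((a + 6)*(a + a)) = 5*((6 + a)*(2*a)) = 5*(2*a*(6 + a)) = 10*a*(6 + a))
S(F(-3)) - n(-6, -11) = 10*(6 + 1/(1 - 3))/(1 - 3) - 1*(-⅓) = 10*(6 + 1/(-2))/(-2) + ⅓ = 10*(-½)*(6 - ½) + ⅓ = 10*(-½)*(11/2) + ⅓ = -55/2 + ⅓ = -163/6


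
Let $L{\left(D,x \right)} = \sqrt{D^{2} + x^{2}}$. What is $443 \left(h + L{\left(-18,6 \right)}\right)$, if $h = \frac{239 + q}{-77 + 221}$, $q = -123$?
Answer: $\frac{12847}{36} + 2658 \sqrt{10} \approx 8762.2$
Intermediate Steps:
$h = \frac{29}{36}$ ($h = \frac{239 - 123}{-77 + 221} = \frac{116}{144} = 116 \cdot \frac{1}{144} = \frac{29}{36} \approx 0.80556$)
$443 \left(h + L{\left(-18,6 \right)}\right) = 443 \left(\frac{29}{36} + \sqrt{\left(-18\right)^{2} + 6^{2}}\right) = 443 \left(\frac{29}{36} + \sqrt{324 + 36}\right) = 443 \left(\frac{29}{36} + \sqrt{360}\right) = 443 \left(\frac{29}{36} + 6 \sqrt{10}\right) = \frac{12847}{36} + 2658 \sqrt{10}$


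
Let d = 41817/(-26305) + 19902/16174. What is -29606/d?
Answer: 3149020503605/38206512 ≈ 82421.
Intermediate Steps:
d = -76413024/212728535 (d = 41817*(-1/26305) + 19902*(1/16174) = -41817/26305 + 9951/8087 = -76413024/212728535 ≈ -0.35920)
-29606/d = -29606/(-76413024/212728535) = -29606*(-212728535/76413024) = 3149020503605/38206512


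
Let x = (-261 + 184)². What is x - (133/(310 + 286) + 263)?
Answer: 3376803/596 ≈ 5665.8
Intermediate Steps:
x = 5929 (x = (-77)² = 5929)
x - (133/(310 + 286) + 263) = 5929 - (133/(310 + 286) + 263) = 5929 - (133/596 + 263) = 5929 - 1*156881/596 = 5929 - 156881/596 = 3376803/596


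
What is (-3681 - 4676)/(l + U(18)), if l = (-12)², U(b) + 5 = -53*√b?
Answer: 1161623/31241 + 1328763*√2/31241 ≈ 97.333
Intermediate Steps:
U(b) = -5 - 53*√b
l = 144
(-3681 - 4676)/(l + U(18)) = (-3681 - 4676)/(144 + (-5 - 159*√2)) = -8357/(144 + (-5 - 159*√2)) = -8357/(139 - 159*√2)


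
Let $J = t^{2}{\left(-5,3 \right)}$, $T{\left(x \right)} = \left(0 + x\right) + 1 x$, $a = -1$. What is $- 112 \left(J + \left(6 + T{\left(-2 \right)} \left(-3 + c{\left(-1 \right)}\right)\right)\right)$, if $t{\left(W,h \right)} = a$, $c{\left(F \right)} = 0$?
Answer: $-2128$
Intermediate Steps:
$t{\left(W,h \right)} = -1$
$T{\left(x \right)} = 2 x$ ($T{\left(x \right)} = x + x = 2 x$)
$J = 1$ ($J = \left(-1\right)^{2} = 1$)
$- 112 \left(J + \left(6 + T{\left(-2 \right)} \left(-3 + c{\left(-1 \right)}\right)\right)\right) = - 112 \left(1 + \left(6 + 2 \left(-2\right) \left(-3 + 0\right)\right)\right) = - 112 \left(1 + \left(6 - -12\right)\right) = - 112 \left(1 + \left(6 + 12\right)\right) = - 112 \left(1 + 18\right) = \left(-112\right) 19 = -2128$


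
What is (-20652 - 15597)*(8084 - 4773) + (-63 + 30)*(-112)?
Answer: -120016743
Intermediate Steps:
(-20652 - 15597)*(8084 - 4773) + (-63 + 30)*(-112) = -36249*3311 - 33*(-112) = -120020439 + 3696 = -120016743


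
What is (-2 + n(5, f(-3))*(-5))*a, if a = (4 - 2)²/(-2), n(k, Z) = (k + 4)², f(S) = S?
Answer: 814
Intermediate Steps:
n(k, Z) = (4 + k)²
a = -2 (a = 2²*(-½) = 4*(-½) = -2)
(-2 + n(5, f(-3))*(-5))*a = (-2 + (4 + 5)²*(-5))*(-2) = (-2 + 9²*(-5))*(-2) = (-2 + 81*(-5))*(-2) = (-2 - 405)*(-2) = -407*(-2) = 814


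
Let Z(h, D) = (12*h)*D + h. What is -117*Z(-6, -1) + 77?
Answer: -7645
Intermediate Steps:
Z(h, D) = h + 12*D*h (Z(h, D) = 12*D*h + h = h + 12*D*h)
-117*Z(-6, -1) + 77 = -(-702)*(1 + 12*(-1)) + 77 = -(-702)*(1 - 12) + 77 = -(-702)*(-11) + 77 = -117*66 + 77 = -7722 + 77 = -7645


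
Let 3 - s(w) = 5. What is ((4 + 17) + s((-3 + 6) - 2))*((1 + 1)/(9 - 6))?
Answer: 38/3 ≈ 12.667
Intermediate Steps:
s(w) = -2 (s(w) = 3 - 1*5 = 3 - 5 = -2)
((4 + 17) + s((-3 + 6) - 2))*((1 + 1)/(9 - 6)) = ((4 + 17) - 2)*((1 + 1)/(9 - 6)) = (21 - 2)*(2/3) = 19*(2*(1/3)) = 19*(2/3) = 38/3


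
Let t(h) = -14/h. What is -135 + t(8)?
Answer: -547/4 ≈ -136.75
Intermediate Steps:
-135 + t(8) = -135 - 14/8 = -135 - 14*1/8 = -135 - 7/4 = -547/4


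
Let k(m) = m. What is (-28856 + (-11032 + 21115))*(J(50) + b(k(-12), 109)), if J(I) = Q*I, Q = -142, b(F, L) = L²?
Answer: -89753713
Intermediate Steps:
J(I) = -142*I
(-28856 + (-11032 + 21115))*(J(50) + b(k(-12), 109)) = (-28856 + (-11032 + 21115))*(-142*50 + 109²) = (-28856 + 10083)*(-7100 + 11881) = -18773*4781 = -89753713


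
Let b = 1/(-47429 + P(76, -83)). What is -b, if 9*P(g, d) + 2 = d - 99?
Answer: 9/427045 ≈ 2.1075e-5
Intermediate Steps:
P(g, d) = -101/9 + d/9 (P(g, d) = -2/9 + (d - 99)/9 = -2/9 + (-99 + d)/9 = -2/9 + (-11 + d/9) = -101/9 + d/9)
b = -9/427045 (b = 1/(-47429 + (-101/9 + (1/9)*(-83))) = 1/(-47429 + (-101/9 - 83/9)) = 1/(-47429 - 184/9) = 1/(-427045/9) = -9/427045 ≈ -2.1075e-5)
-b = -1*(-9/427045) = 9/427045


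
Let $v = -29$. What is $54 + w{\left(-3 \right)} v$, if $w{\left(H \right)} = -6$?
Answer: $228$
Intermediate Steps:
$54 + w{\left(-3 \right)} v = 54 - -174 = 54 + 174 = 228$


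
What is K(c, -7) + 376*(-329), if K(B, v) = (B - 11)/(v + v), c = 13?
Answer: -865929/7 ≈ -1.2370e+5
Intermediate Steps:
K(B, v) = (-11 + B)/(2*v) (K(B, v) = (-11 + B)/((2*v)) = (-11 + B)*(1/(2*v)) = (-11 + B)/(2*v))
K(c, -7) + 376*(-329) = (1/2)*(-11 + 13)/(-7) + 376*(-329) = (1/2)*(-1/7)*2 - 123704 = -1/7 - 123704 = -865929/7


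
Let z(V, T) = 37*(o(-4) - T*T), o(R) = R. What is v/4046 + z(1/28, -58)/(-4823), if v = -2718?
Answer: 35077673/1393847 ≈ 25.166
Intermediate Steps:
z(V, T) = -148 - 37*T² (z(V, T) = 37*(-4 - T*T) = 37*(-4 - T²) = -148 - 37*T²)
v/4046 + z(1/28, -58)/(-4823) = -2718/4046 + (-148 - 37*(-58)²)/(-4823) = -2718*1/4046 + (-148 - 37*3364)*(-1/4823) = -1359/2023 + (-148 - 124468)*(-1/4823) = -1359/2023 - 124616*(-1/4823) = -1359/2023 + 124616/4823 = 35077673/1393847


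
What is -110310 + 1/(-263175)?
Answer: -29030834251/263175 ≈ -1.1031e+5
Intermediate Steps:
-110310 + 1/(-263175) = -110310 - 1/263175 = -29030834251/263175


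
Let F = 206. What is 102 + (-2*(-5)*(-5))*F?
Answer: -10198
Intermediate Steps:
102 + (-2*(-5)*(-5))*F = 102 + (-2*(-5)*(-5))*206 = 102 + (10*(-5))*206 = 102 - 50*206 = 102 - 10300 = -10198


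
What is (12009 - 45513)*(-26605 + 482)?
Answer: 875224992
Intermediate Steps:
(12009 - 45513)*(-26605 + 482) = -33504*(-26123) = 875224992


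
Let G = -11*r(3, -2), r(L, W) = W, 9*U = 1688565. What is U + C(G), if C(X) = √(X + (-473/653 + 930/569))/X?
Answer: 562855/3 + 3*√351427156411/8174254 ≈ 1.8762e+5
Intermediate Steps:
U = 562855/3 (U = (⅑)*1688565 = 562855/3 ≈ 1.8762e+5)
G = 22 (G = -11*(-2) = 22)
C(X) = √(338153/371557 + X)/X (C(X) = √(X + (-473*1/653 + 930*(1/569)))/X = √(X + (-473/653 + 930/569))/X = √(X + 338153/371557)/X = √(338153/371557 + X)/X)
U + C(G) = 562855/3 + (1/371557)*√(125643114221 + 138054604249*22)/22 = 562855/3 + (1/371557)*(1/22)*√(125643114221 + 3037201293478) = 562855/3 + (1/371557)*(1/22)*√3162844407699 = 562855/3 + (1/371557)*(1/22)*(3*√351427156411) = 562855/3 + 3*√351427156411/8174254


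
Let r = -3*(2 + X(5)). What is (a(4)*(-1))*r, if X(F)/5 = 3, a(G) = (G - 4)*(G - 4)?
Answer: 0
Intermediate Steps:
a(G) = (-4 + G)**2 (a(G) = (-4 + G)*(-4 + G) = (-4 + G)**2)
X(F) = 15 (X(F) = 5*3 = 15)
r = -51 (r = -3*(2 + 15) = -3*17 = -51)
(a(4)*(-1))*r = ((-4 + 4)**2*(-1))*(-51) = (0**2*(-1))*(-51) = (0*(-1))*(-51) = 0*(-51) = 0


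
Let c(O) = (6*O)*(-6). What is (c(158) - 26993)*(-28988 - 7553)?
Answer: 1194196421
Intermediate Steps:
c(O) = -36*O
(c(158) - 26993)*(-28988 - 7553) = (-36*158 - 26993)*(-28988 - 7553) = (-5688 - 26993)*(-36541) = -32681*(-36541) = 1194196421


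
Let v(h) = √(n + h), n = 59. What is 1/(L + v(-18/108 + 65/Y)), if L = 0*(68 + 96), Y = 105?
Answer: √104874/2497 ≈ 0.12969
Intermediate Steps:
v(h) = √(59 + h)
L = 0 (L = 0*164 = 0)
1/(L + v(-18/108 + 65/Y)) = 1/(0 + √(59 + (-18/108 + 65/105))) = 1/(0 + √(59 + (-18*1/108 + 65*(1/105)))) = 1/(0 + √(59 + (-⅙ + 13/21))) = 1/(0 + √(59 + 19/42)) = 1/(0 + √(2497/42)) = 1/(0 + √104874/42) = 1/(√104874/42) = √104874/2497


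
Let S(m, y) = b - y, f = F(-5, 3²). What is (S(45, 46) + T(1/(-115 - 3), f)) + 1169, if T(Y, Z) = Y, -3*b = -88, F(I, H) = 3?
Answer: 407923/354 ≈ 1152.3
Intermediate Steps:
b = 88/3 (b = -⅓*(-88) = 88/3 ≈ 29.333)
f = 3
S(m, y) = 88/3 - y
(S(45, 46) + T(1/(-115 - 3), f)) + 1169 = ((88/3 - 1*46) + 1/(-115 - 3)) + 1169 = ((88/3 - 46) + 1/(-118)) + 1169 = (-50/3 - 1/118) + 1169 = -5903/354 + 1169 = 407923/354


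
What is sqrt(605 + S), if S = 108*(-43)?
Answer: I*sqrt(4039) ≈ 63.553*I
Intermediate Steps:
S = -4644
sqrt(605 + S) = sqrt(605 - 4644) = sqrt(-4039) = I*sqrt(4039)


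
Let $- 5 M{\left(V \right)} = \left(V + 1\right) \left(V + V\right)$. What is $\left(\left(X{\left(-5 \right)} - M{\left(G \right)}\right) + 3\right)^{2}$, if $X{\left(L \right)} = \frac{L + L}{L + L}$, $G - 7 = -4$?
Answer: $\frac{1936}{25} \approx 77.44$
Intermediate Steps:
$G = 3$ ($G = 7 - 4 = 3$)
$M{\left(V \right)} = - \frac{2 V \left(1 + V\right)}{5}$ ($M{\left(V \right)} = - \frac{\left(V + 1\right) \left(V + V\right)}{5} = - \frac{\left(1 + V\right) 2 V}{5} = - \frac{2 V \left(1 + V\right)}{5}$)
$X{\left(L \right)} = 1$ ($X{\left(L \right)} = \frac{2 L}{2 L} = 2 L \frac{1}{2 L} = 1$)
$\left(\left(X{\left(-5 \right)} - M{\left(G \right)}\right) + 3\right)^{2} = \left(\left(1 - \left(- \frac{2}{5}\right) 3 \left(1 + 3\right)\right) + 3\right)^{2} = \left(\left(1 - \left(- \frac{2}{5}\right) 3 \cdot 4\right) + 3\right)^{2} = \left(\left(1 - - \frac{24}{5}\right) + 3\right)^{2} = \left(\left(1 + \frac{24}{5}\right) + 3\right)^{2} = \left(\frac{29}{5} + 3\right)^{2} = \left(\frac{44}{5}\right)^{2} = \frac{1936}{25}$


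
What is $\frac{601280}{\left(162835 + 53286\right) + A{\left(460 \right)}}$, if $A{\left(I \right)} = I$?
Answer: $\frac{601280}{216581} \approx 2.7762$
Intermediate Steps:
$\frac{601280}{\left(162835 + 53286\right) + A{\left(460 \right)}} = \frac{601280}{\left(162835 + 53286\right) + 460} = \frac{601280}{216121 + 460} = \frac{601280}{216581}$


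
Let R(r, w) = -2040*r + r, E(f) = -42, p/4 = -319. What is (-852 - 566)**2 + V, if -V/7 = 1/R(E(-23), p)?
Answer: 24599197415/12234 ≈ 2.0107e+6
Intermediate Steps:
p = -1276 (p = 4*(-319) = -1276)
R(r, w) = -2039*r
V = -1/12234 (V = -7/((-2039*(-42))) = -7/85638 = -7*1/85638 = -1/12234 ≈ -8.1739e-5)
(-852 - 566)**2 + V = (-852 - 566)**2 - 1/12234 = (-1418)**2 - 1/12234 = 2010724 - 1/12234 = 24599197415/12234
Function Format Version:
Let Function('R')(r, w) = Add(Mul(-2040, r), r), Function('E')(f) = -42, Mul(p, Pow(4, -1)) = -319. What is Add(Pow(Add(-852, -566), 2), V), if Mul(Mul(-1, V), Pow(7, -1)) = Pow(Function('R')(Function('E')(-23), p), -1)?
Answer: Rational(24599197415, 12234) ≈ 2.0107e+6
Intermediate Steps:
p = -1276 (p = Mul(4, -319) = -1276)
Function('R')(r, w) = Mul(-2039, r)
V = Rational(-1, 12234) (V = Mul(-7, Pow(Mul(-2039, -42), -1)) = Mul(-7, Pow(85638, -1)) = Mul(-7, Rational(1, 85638)) = Rational(-1, 12234) ≈ -8.1739e-5)
Add(Pow(Add(-852, -566), 2), V) = Add(Pow(Add(-852, -566), 2), Rational(-1, 12234)) = Add(Pow(-1418, 2), Rational(-1, 12234)) = Add(2010724, Rational(-1, 12234)) = Rational(24599197415, 12234)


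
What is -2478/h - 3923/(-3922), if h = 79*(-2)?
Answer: 5169275/309838 ≈ 16.684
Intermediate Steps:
h = -158
-2478/h - 3923/(-3922) = -2478/(-158) - 3923/(-3922) = -2478*(-1/158) - 3923*(-1/3922) = 1239/79 + 3923/3922 = 5169275/309838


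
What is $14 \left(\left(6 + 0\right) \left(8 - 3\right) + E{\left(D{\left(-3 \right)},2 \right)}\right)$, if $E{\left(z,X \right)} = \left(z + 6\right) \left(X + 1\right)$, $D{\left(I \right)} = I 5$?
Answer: $42$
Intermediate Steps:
$D{\left(I \right)} = 5 I$
$E{\left(z,X \right)} = \left(1 + X\right) \left(6 + z\right)$ ($E{\left(z,X \right)} = \left(6 + z\right) \left(1 + X\right) = \left(1 + X\right) \left(6 + z\right)$)
$14 \left(\left(6 + 0\right) \left(8 - 3\right) + E{\left(D{\left(-3 \right)},2 \right)}\right) = 14 \left(\left(6 + 0\right) \left(8 - 3\right) + \left(6 + 5 \left(-3\right) + 6 \cdot 2 + 2 \cdot 5 \left(-3\right)\right)\right) = 14 \left(6 \cdot 5 + \left(6 - 15 + 12 + 2 \left(-15\right)\right)\right) = 14 \left(30 + \left(6 - 15 + 12 - 30\right)\right) = 14 \left(30 - 27\right) = 14 \cdot 3 = 42$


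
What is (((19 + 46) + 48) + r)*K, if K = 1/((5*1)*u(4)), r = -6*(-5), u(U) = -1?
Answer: -143/5 ≈ -28.600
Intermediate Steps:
r = 30
K = -⅕ (K = 1/((5*1)*(-1)) = 1/(5*(-1)) = 1/(-5) = -⅕ ≈ -0.20000)
(((19 + 46) + 48) + r)*K = (((19 + 46) + 48) + 30)*(-⅕) = ((65 + 48) + 30)*(-⅕) = (113 + 30)*(-⅕) = 143*(-⅕) = -143/5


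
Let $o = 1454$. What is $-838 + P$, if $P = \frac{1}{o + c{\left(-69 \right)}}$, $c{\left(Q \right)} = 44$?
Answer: $- \frac{1255323}{1498} \approx -838.0$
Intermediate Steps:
$P = \frac{1}{1498}$ ($P = \frac{1}{1454 + 44} = \frac{1}{1498} \approx 0.00066756$)
$-838 + P = -838 + \frac{1}{1498} = - \frac{1255323}{1498}$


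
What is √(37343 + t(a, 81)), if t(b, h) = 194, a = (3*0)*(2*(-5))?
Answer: √37537 ≈ 193.74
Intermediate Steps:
a = 0 (a = 0*(-10) = 0)
√(37343 + t(a, 81)) = √(37343 + 194) = √37537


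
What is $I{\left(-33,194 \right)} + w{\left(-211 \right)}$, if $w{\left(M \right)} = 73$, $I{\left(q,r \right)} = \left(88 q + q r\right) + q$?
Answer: $-9266$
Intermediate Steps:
$I{\left(q,r \right)} = 89 q + q r$
$I{\left(-33,194 \right)} + w{\left(-211 \right)} = - 33 \left(89 + 194\right) + 73 = \left(-33\right) 283 + 73 = -9339 + 73 = -9266$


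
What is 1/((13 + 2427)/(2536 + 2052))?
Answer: 1147/610 ≈ 1.8803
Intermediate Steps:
1/((13 + 2427)/(2536 + 2052)) = 1/(2440/4588) = 1/(2440*(1/4588)) = 1/(610/1147) = 1147/610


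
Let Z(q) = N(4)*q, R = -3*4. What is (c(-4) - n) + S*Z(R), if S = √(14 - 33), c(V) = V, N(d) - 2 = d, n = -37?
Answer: 33 - 72*I*√19 ≈ 33.0 - 313.84*I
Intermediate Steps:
N(d) = 2 + d
S = I*√19 (S = √(-19) = I*√19 ≈ 4.3589*I)
R = -12
Z(q) = 6*q (Z(q) = (2 + 4)*q = 6*q)
(c(-4) - n) + S*Z(R) = (-4 - 1*(-37)) + (I*√19)*(6*(-12)) = (-4 + 37) + (I*√19)*(-72) = 33 - 72*I*√19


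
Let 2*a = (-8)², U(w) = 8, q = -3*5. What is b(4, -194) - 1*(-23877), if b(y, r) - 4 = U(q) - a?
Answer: 23857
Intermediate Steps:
q = -15
a = 32 (a = (½)*(-8)² = (½)*64 = 32)
b(y, r) = -20 (b(y, r) = 4 + (8 - 1*32) = 4 + (8 - 32) = 4 - 24 = -20)
b(4, -194) - 1*(-23877) = -20 - 1*(-23877) = -20 + 23877 = 23857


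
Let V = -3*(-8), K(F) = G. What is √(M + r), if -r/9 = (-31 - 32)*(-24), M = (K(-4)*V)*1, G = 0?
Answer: 18*I*√42 ≈ 116.65*I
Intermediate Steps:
K(F) = 0
V = 24
M = 0 (M = (0*24)*1 = 0*1 = 0)
r = -13608 (r = -9*(-31 - 32)*(-24) = -(-567)*(-24) = -9*1512 = -13608)
√(M + r) = √(0 - 13608) = √(-13608) = 18*I*√42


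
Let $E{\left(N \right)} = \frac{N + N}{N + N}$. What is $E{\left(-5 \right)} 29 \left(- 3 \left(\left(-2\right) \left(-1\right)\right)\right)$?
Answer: $-174$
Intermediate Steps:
$E{\left(N \right)} = 1$ ($E{\left(N \right)} = \frac{2 N}{2 N} = 2 N \frac{1}{2 N} = 1$)
$E{\left(-5 \right)} 29 \left(- 3 \left(\left(-2\right) \left(-1\right)\right)\right) = 1 \cdot 29 \left(- 3 \left(\left(-2\right) \left(-1\right)\right)\right) = 29 \left(\left(-3\right) 2\right) = 29 \left(-6\right) = -174$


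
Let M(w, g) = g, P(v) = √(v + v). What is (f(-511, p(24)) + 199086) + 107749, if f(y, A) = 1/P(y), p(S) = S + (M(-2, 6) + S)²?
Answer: 306835 - I*√1022/1022 ≈ 3.0684e+5 - 0.031281*I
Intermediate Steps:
P(v) = √2*√v (P(v) = √(2*v) = √2*√v)
p(S) = S + (6 + S)²
f(y, A) = √2/(2*√y) (f(y, A) = 1/(√2*√y) = √2/(2*√y))
(f(-511, p(24)) + 199086) + 107749 = (√2/(2*√(-511)) + 199086) + 107749 = (√2*(-I*√511/511)/2 + 199086) + 107749 = (-I*√1022/1022 + 199086) + 107749 = (199086 - I*√1022/1022) + 107749 = 306835 - I*√1022/1022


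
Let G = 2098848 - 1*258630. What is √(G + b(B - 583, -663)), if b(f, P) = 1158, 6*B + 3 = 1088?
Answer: 4*√115086 ≈ 1357.0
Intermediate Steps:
B = 1085/6 (B = -½ + (⅙)*1088 = -½ + 544/3 = 1085/6 ≈ 180.83)
G = 1840218 (G = 2098848 - 258630 = 1840218)
√(G + b(B - 583, -663)) = √(1840218 + 1158) = √1841376 = 4*√115086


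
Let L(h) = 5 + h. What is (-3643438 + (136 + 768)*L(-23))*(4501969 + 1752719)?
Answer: -22890344220480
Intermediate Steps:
(-3643438 + (136 + 768)*L(-23))*(4501969 + 1752719) = (-3643438 + (136 + 768)*(5 - 23))*(4501969 + 1752719) = (-3643438 + 904*(-18))*6254688 = (-3643438 - 16272)*6254688 = -3659710*6254688 = -22890344220480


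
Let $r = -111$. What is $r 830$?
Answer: $-92130$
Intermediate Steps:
$r 830 = \left(-111\right) 830 = -92130$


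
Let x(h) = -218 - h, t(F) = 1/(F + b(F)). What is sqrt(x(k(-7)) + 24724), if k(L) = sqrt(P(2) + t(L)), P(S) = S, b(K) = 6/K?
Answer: sqrt(74130650 - 55*sqrt(5665))/55 ≈ 156.54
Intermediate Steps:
t(F) = 1/(F + 6/F)
k(L) = sqrt(2 + L/(6 + L**2))
sqrt(x(k(-7)) + 24724) = sqrt((-218 - sqrt((12 - 7 + 2*(-7)**2)/(6 + (-7)**2))) + 24724) = sqrt((-218 - sqrt((12 - 7 + 2*49)/(6 + 49))) + 24724) = sqrt((-218 - sqrt((12 - 7 + 98)/55)) + 24724) = sqrt((-218 - sqrt((1/55)*103)) + 24724) = sqrt((-218 - sqrt(103/55)) + 24724) = sqrt((-218 - sqrt(5665)/55) + 24724) = sqrt(24506 - sqrt(5665)/55)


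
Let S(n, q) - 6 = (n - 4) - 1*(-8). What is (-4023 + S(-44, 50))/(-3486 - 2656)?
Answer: 4057/6142 ≈ 0.66053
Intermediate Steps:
S(n, q) = 10 + n (S(n, q) = 6 + ((n - 4) - 1*(-8)) = 6 + ((-4 + n) + 8) = 6 + (4 + n) = 10 + n)
(-4023 + S(-44, 50))/(-3486 - 2656) = (-4023 + (10 - 44))/(-3486 - 2656) = (-4023 - 34)/(-6142) = -4057*(-1/6142) = 4057/6142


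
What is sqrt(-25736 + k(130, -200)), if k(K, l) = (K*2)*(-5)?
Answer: 6*I*sqrt(751) ≈ 164.43*I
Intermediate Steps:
k(K, l) = -10*K (k(K, l) = (2*K)*(-5) = -10*K)
sqrt(-25736 + k(130, -200)) = sqrt(-25736 - 10*130) = sqrt(-25736 - 1300) = sqrt(-27036) = 6*I*sqrt(751)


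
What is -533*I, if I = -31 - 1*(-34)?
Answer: -1599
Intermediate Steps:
I = 3 (I = -31 + 34 = 3)
-533*I = -533*3 = -1599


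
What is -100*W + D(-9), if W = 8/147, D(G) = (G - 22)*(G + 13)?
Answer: -19028/147 ≈ -129.44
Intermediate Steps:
D(G) = (-22 + G)*(13 + G)
W = 8/147 (W = 8*(1/147) = 8/147 ≈ 0.054422)
-100*W + D(-9) = -100*8/147 + (-286 + (-9)² - 9*(-9)) = -800/147 + (-286 + 81 + 81) = -800/147 - 124 = -19028/147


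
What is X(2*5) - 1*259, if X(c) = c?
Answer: -249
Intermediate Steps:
X(2*5) - 1*259 = 2*5 - 1*259 = 10 - 259 = -249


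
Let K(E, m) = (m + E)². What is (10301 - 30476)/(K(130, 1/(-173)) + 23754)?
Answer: -603817575/1216688587 ≈ -0.49628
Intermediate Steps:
K(E, m) = (E + m)²
(10301 - 30476)/(K(130, 1/(-173)) + 23754) = (10301 - 30476)/((130 + 1/(-173))² + 23754) = -20175/((130 - 1/173)² + 23754) = -20175/((22489/173)² + 23754) = -20175/(505755121/29929 + 23754) = -20175/1216688587/29929 = -20175*29929/1216688587 = -603817575/1216688587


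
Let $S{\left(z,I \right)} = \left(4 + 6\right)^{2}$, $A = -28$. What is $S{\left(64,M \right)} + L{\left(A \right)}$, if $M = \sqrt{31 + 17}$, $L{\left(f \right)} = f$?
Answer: $72$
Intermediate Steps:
$M = 4 \sqrt{3}$ ($M = \sqrt{48} = 4 \sqrt{3} \approx 6.9282$)
$S{\left(z,I \right)} = 100$ ($S{\left(z,I \right)} = 10^{2} = 100$)
$S{\left(64,M \right)} + L{\left(A \right)} = 100 - 28 = 72$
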